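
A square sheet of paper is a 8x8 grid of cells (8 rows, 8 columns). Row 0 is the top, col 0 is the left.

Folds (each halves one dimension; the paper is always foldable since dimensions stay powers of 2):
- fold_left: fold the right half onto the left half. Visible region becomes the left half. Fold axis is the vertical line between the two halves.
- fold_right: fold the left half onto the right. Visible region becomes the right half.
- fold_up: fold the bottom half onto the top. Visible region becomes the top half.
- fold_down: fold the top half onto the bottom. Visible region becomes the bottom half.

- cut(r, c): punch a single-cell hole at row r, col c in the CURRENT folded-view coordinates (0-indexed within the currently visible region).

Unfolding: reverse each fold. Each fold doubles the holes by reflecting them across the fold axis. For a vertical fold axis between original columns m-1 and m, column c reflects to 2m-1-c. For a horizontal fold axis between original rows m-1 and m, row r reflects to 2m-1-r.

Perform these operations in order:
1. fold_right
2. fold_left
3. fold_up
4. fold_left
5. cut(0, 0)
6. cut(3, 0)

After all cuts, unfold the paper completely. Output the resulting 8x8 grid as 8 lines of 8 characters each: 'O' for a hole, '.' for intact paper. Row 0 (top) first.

Answer: OOOOOOOO
........
........
OOOOOOOO
OOOOOOOO
........
........
OOOOOOOO

Derivation:
Op 1 fold_right: fold axis v@4; visible region now rows[0,8) x cols[4,8) = 8x4
Op 2 fold_left: fold axis v@6; visible region now rows[0,8) x cols[4,6) = 8x2
Op 3 fold_up: fold axis h@4; visible region now rows[0,4) x cols[4,6) = 4x2
Op 4 fold_left: fold axis v@5; visible region now rows[0,4) x cols[4,5) = 4x1
Op 5 cut(0, 0): punch at orig (0,4); cuts so far [(0, 4)]; region rows[0,4) x cols[4,5) = 4x1
Op 6 cut(3, 0): punch at orig (3,4); cuts so far [(0, 4), (3, 4)]; region rows[0,4) x cols[4,5) = 4x1
Unfold 1 (reflect across v@5): 4 holes -> [(0, 4), (0, 5), (3, 4), (3, 5)]
Unfold 2 (reflect across h@4): 8 holes -> [(0, 4), (0, 5), (3, 4), (3, 5), (4, 4), (4, 5), (7, 4), (7, 5)]
Unfold 3 (reflect across v@6): 16 holes -> [(0, 4), (0, 5), (0, 6), (0, 7), (3, 4), (3, 5), (3, 6), (3, 7), (4, 4), (4, 5), (4, 6), (4, 7), (7, 4), (7, 5), (7, 6), (7, 7)]
Unfold 4 (reflect across v@4): 32 holes -> [(0, 0), (0, 1), (0, 2), (0, 3), (0, 4), (0, 5), (0, 6), (0, 7), (3, 0), (3, 1), (3, 2), (3, 3), (3, 4), (3, 5), (3, 6), (3, 7), (4, 0), (4, 1), (4, 2), (4, 3), (4, 4), (4, 5), (4, 6), (4, 7), (7, 0), (7, 1), (7, 2), (7, 3), (7, 4), (7, 5), (7, 6), (7, 7)]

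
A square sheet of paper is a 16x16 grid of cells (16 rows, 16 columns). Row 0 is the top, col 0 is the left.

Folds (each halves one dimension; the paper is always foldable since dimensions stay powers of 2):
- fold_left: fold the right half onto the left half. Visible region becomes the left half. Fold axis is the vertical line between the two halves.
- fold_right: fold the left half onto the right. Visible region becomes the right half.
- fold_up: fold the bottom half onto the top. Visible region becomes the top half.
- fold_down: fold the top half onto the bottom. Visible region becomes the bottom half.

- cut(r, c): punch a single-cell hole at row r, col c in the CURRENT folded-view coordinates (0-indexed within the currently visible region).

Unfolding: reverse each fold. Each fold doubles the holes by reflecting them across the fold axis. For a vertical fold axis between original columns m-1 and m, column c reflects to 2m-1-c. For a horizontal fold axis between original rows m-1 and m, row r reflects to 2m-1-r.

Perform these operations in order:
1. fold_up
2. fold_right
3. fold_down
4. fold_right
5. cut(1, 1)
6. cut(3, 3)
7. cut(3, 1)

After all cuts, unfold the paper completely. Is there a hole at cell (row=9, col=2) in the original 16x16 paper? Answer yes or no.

Op 1 fold_up: fold axis h@8; visible region now rows[0,8) x cols[0,16) = 8x16
Op 2 fold_right: fold axis v@8; visible region now rows[0,8) x cols[8,16) = 8x8
Op 3 fold_down: fold axis h@4; visible region now rows[4,8) x cols[8,16) = 4x8
Op 4 fold_right: fold axis v@12; visible region now rows[4,8) x cols[12,16) = 4x4
Op 5 cut(1, 1): punch at orig (5,13); cuts so far [(5, 13)]; region rows[4,8) x cols[12,16) = 4x4
Op 6 cut(3, 3): punch at orig (7,15); cuts so far [(5, 13), (7, 15)]; region rows[4,8) x cols[12,16) = 4x4
Op 7 cut(3, 1): punch at orig (7,13); cuts so far [(5, 13), (7, 13), (7, 15)]; region rows[4,8) x cols[12,16) = 4x4
Unfold 1 (reflect across v@12): 6 holes -> [(5, 10), (5, 13), (7, 8), (7, 10), (7, 13), (7, 15)]
Unfold 2 (reflect across h@4): 12 holes -> [(0, 8), (0, 10), (0, 13), (0, 15), (2, 10), (2, 13), (5, 10), (5, 13), (7, 8), (7, 10), (7, 13), (7, 15)]
Unfold 3 (reflect across v@8): 24 holes -> [(0, 0), (0, 2), (0, 5), (0, 7), (0, 8), (0, 10), (0, 13), (0, 15), (2, 2), (2, 5), (2, 10), (2, 13), (5, 2), (5, 5), (5, 10), (5, 13), (7, 0), (7, 2), (7, 5), (7, 7), (7, 8), (7, 10), (7, 13), (7, 15)]
Unfold 4 (reflect across h@8): 48 holes -> [(0, 0), (0, 2), (0, 5), (0, 7), (0, 8), (0, 10), (0, 13), (0, 15), (2, 2), (2, 5), (2, 10), (2, 13), (5, 2), (5, 5), (5, 10), (5, 13), (7, 0), (7, 2), (7, 5), (7, 7), (7, 8), (7, 10), (7, 13), (7, 15), (8, 0), (8, 2), (8, 5), (8, 7), (8, 8), (8, 10), (8, 13), (8, 15), (10, 2), (10, 5), (10, 10), (10, 13), (13, 2), (13, 5), (13, 10), (13, 13), (15, 0), (15, 2), (15, 5), (15, 7), (15, 8), (15, 10), (15, 13), (15, 15)]
Holes: [(0, 0), (0, 2), (0, 5), (0, 7), (0, 8), (0, 10), (0, 13), (0, 15), (2, 2), (2, 5), (2, 10), (2, 13), (5, 2), (5, 5), (5, 10), (5, 13), (7, 0), (7, 2), (7, 5), (7, 7), (7, 8), (7, 10), (7, 13), (7, 15), (8, 0), (8, 2), (8, 5), (8, 7), (8, 8), (8, 10), (8, 13), (8, 15), (10, 2), (10, 5), (10, 10), (10, 13), (13, 2), (13, 5), (13, 10), (13, 13), (15, 0), (15, 2), (15, 5), (15, 7), (15, 8), (15, 10), (15, 13), (15, 15)]

Answer: no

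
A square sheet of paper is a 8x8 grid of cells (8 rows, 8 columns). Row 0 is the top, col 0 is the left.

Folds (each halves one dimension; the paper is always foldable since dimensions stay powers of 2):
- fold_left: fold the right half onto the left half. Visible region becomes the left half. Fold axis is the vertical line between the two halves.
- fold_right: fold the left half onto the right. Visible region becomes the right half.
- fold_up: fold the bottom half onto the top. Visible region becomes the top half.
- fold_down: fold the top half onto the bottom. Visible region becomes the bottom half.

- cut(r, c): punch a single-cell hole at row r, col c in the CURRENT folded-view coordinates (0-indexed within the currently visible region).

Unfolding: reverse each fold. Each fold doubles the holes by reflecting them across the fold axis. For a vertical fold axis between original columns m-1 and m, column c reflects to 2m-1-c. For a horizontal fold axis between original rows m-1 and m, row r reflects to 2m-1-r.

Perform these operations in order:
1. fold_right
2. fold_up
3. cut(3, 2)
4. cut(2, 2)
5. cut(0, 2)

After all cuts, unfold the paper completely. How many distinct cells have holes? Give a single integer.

Op 1 fold_right: fold axis v@4; visible region now rows[0,8) x cols[4,8) = 8x4
Op 2 fold_up: fold axis h@4; visible region now rows[0,4) x cols[4,8) = 4x4
Op 3 cut(3, 2): punch at orig (3,6); cuts so far [(3, 6)]; region rows[0,4) x cols[4,8) = 4x4
Op 4 cut(2, 2): punch at orig (2,6); cuts so far [(2, 6), (3, 6)]; region rows[0,4) x cols[4,8) = 4x4
Op 5 cut(0, 2): punch at orig (0,6); cuts so far [(0, 6), (2, 6), (3, 6)]; region rows[0,4) x cols[4,8) = 4x4
Unfold 1 (reflect across h@4): 6 holes -> [(0, 6), (2, 6), (3, 6), (4, 6), (5, 6), (7, 6)]
Unfold 2 (reflect across v@4): 12 holes -> [(0, 1), (0, 6), (2, 1), (2, 6), (3, 1), (3, 6), (4, 1), (4, 6), (5, 1), (5, 6), (7, 1), (7, 6)]

Answer: 12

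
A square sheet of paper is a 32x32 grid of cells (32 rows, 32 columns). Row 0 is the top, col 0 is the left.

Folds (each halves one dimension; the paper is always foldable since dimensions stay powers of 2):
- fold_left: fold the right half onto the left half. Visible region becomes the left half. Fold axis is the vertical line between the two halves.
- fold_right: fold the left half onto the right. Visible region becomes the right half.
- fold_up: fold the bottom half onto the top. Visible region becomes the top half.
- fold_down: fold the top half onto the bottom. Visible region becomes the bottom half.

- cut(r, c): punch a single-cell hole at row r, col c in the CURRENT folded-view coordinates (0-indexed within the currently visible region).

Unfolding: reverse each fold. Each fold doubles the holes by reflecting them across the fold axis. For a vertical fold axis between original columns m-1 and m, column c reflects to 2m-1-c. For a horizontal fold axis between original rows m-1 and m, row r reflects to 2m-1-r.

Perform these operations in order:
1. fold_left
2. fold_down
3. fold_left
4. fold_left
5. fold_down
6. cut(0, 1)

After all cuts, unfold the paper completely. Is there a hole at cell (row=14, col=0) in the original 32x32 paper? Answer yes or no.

Op 1 fold_left: fold axis v@16; visible region now rows[0,32) x cols[0,16) = 32x16
Op 2 fold_down: fold axis h@16; visible region now rows[16,32) x cols[0,16) = 16x16
Op 3 fold_left: fold axis v@8; visible region now rows[16,32) x cols[0,8) = 16x8
Op 4 fold_left: fold axis v@4; visible region now rows[16,32) x cols[0,4) = 16x4
Op 5 fold_down: fold axis h@24; visible region now rows[24,32) x cols[0,4) = 8x4
Op 6 cut(0, 1): punch at orig (24,1); cuts so far [(24, 1)]; region rows[24,32) x cols[0,4) = 8x4
Unfold 1 (reflect across h@24): 2 holes -> [(23, 1), (24, 1)]
Unfold 2 (reflect across v@4): 4 holes -> [(23, 1), (23, 6), (24, 1), (24, 6)]
Unfold 3 (reflect across v@8): 8 holes -> [(23, 1), (23, 6), (23, 9), (23, 14), (24, 1), (24, 6), (24, 9), (24, 14)]
Unfold 4 (reflect across h@16): 16 holes -> [(7, 1), (7, 6), (7, 9), (7, 14), (8, 1), (8, 6), (8, 9), (8, 14), (23, 1), (23, 6), (23, 9), (23, 14), (24, 1), (24, 6), (24, 9), (24, 14)]
Unfold 5 (reflect across v@16): 32 holes -> [(7, 1), (7, 6), (7, 9), (7, 14), (7, 17), (7, 22), (7, 25), (7, 30), (8, 1), (8, 6), (8, 9), (8, 14), (8, 17), (8, 22), (8, 25), (8, 30), (23, 1), (23, 6), (23, 9), (23, 14), (23, 17), (23, 22), (23, 25), (23, 30), (24, 1), (24, 6), (24, 9), (24, 14), (24, 17), (24, 22), (24, 25), (24, 30)]
Holes: [(7, 1), (7, 6), (7, 9), (7, 14), (7, 17), (7, 22), (7, 25), (7, 30), (8, 1), (8, 6), (8, 9), (8, 14), (8, 17), (8, 22), (8, 25), (8, 30), (23, 1), (23, 6), (23, 9), (23, 14), (23, 17), (23, 22), (23, 25), (23, 30), (24, 1), (24, 6), (24, 9), (24, 14), (24, 17), (24, 22), (24, 25), (24, 30)]

Answer: no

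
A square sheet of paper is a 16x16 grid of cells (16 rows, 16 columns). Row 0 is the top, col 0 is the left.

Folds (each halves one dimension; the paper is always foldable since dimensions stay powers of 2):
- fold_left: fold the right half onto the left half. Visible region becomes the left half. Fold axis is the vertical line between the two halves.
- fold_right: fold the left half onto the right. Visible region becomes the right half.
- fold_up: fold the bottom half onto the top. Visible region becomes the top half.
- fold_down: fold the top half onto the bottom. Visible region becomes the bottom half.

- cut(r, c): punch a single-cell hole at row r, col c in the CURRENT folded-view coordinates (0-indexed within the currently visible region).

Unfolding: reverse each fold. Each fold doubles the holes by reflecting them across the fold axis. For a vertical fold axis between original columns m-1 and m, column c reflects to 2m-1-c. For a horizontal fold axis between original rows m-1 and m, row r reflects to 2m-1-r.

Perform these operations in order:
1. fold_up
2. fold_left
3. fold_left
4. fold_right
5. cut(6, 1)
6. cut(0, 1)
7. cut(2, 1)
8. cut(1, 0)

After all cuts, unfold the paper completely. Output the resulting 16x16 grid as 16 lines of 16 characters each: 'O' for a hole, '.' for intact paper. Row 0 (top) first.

Op 1 fold_up: fold axis h@8; visible region now rows[0,8) x cols[0,16) = 8x16
Op 2 fold_left: fold axis v@8; visible region now rows[0,8) x cols[0,8) = 8x8
Op 3 fold_left: fold axis v@4; visible region now rows[0,8) x cols[0,4) = 8x4
Op 4 fold_right: fold axis v@2; visible region now rows[0,8) x cols[2,4) = 8x2
Op 5 cut(6, 1): punch at orig (6,3); cuts so far [(6, 3)]; region rows[0,8) x cols[2,4) = 8x2
Op 6 cut(0, 1): punch at orig (0,3); cuts so far [(0, 3), (6, 3)]; region rows[0,8) x cols[2,4) = 8x2
Op 7 cut(2, 1): punch at orig (2,3); cuts so far [(0, 3), (2, 3), (6, 3)]; region rows[0,8) x cols[2,4) = 8x2
Op 8 cut(1, 0): punch at orig (1,2); cuts so far [(0, 3), (1, 2), (2, 3), (6, 3)]; region rows[0,8) x cols[2,4) = 8x2
Unfold 1 (reflect across v@2): 8 holes -> [(0, 0), (0, 3), (1, 1), (1, 2), (2, 0), (2, 3), (6, 0), (6, 3)]
Unfold 2 (reflect across v@4): 16 holes -> [(0, 0), (0, 3), (0, 4), (0, 7), (1, 1), (1, 2), (1, 5), (1, 6), (2, 0), (2, 3), (2, 4), (2, 7), (6, 0), (6, 3), (6, 4), (6, 7)]
Unfold 3 (reflect across v@8): 32 holes -> [(0, 0), (0, 3), (0, 4), (0, 7), (0, 8), (0, 11), (0, 12), (0, 15), (1, 1), (1, 2), (1, 5), (1, 6), (1, 9), (1, 10), (1, 13), (1, 14), (2, 0), (2, 3), (2, 4), (2, 7), (2, 8), (2, 11), (2, 12), (2, 15), (6, 0), (6, 3), (6, 4), (6, 7), (6, 8), (6, 11), (6, 12), (6, 15)]
Unfold 4 (reflect across h@8): 64 holes -> [(0, 0), (0, 3), (0, 4), (0, 7), (0, 8), (0, 11), (0, 12), (0, 15), (1, 1), (1, 2), (1, 5), (1, 6), (1, 9), (1, 10), (1, 13), (1, 14), (2, 0), (2, 3), (2, 4), (2, 7), (2, 8), (2, 11), (2, 12), (2, 15), (6, 0), (6, 3), (6, 4), (6, 7), (6, 8), (6, 11), (6, 12), (6, 15), (9, 0), (9, 3), (9, 4), (9, 7), (9, 8), (9, 11), (9, 12), (9, 15), (13, 0), (13, 3), (13, 4), (13, 7), (13, 8), (13, 11), (13, 12), (13, 15), (14, 1), (14, 2), (14, 5), (14, 6), (14, 9), (14, 10), (14, 13), (14, 14), (15, 0), (15, 3), (15, 4), (15, 7), (15, 8), (15, 11), (15, 12), (15, 15)]

Answer: O..OO..OO..OO..O
.OO..OO..OO..OO.
O..OO..OO..OO..O
................
................
................
O..OO..OO..OO..O
................
................
O..OO..OO..OO..O
................
................
................
O..OO..OO..OO..O
.OO..OO..OO..OO.
O..OO..OO..OO..O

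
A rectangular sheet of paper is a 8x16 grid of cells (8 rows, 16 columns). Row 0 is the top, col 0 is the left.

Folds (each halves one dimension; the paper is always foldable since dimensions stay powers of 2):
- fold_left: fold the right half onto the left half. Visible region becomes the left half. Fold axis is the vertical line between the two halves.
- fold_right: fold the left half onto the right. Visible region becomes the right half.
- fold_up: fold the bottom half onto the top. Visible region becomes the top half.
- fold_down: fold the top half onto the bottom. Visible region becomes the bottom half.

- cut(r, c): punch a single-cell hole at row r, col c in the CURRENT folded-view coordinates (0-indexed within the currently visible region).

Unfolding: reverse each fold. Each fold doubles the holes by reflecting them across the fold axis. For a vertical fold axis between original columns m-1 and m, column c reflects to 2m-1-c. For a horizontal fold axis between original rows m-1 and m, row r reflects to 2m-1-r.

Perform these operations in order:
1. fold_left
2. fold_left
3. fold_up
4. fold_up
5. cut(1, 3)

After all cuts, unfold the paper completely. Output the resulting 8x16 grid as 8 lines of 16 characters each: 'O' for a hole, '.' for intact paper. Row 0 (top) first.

Op 1 fold_left: fold axis v@8; visible region now rows[0,8) x cols[0,8) = 8x8
Op 2 fold_left: fold axis v@4; visible region now rows[0,8) x cols[0,4) = 8x4
Op 3 fold_up: fold axis h@4; visible region now rows[0,4) x cols[0,4) = 4x4
Op 4 fold_up: fold axis h@2; visible region now rows[0,2) x cols[0,4) = 2x4
Op 5 cut(1, 3): punch at orig (1,3); cuts so far [(1, 3)]; region rows[0,2) x cols[0,4) = 2x4
Unfold 1 (reflect across h@2): 2 holes -> [(1, 3), (2, 3)]
Unfold 2 (reflect across h@4): 4 holes -> [(1, 3), (2, 3), (5, 3), (6, 3)]
Unfold 3 (reflect across v@4): 8 holes -> [(1, 3), (1, 4), (2, 3), (2, 4), (5, 3), (5, 4), (6, 3), (6, 4)]
Unfold 4 (reflect across v@8): 16 holes -> [(1, 3), (1, 4), (1, 11), (1, 12), (2, 3), (2, 4), (2, 11), (2, 12), (5, 3), (5, 4), (5, 11), (5, 12), (6, 3), (6, 4), (6, 11), (6, 12)]

Answer: ................
...OO......OO...
...OO......OO...
................
................
...OO......OO...
...OO......OO...
................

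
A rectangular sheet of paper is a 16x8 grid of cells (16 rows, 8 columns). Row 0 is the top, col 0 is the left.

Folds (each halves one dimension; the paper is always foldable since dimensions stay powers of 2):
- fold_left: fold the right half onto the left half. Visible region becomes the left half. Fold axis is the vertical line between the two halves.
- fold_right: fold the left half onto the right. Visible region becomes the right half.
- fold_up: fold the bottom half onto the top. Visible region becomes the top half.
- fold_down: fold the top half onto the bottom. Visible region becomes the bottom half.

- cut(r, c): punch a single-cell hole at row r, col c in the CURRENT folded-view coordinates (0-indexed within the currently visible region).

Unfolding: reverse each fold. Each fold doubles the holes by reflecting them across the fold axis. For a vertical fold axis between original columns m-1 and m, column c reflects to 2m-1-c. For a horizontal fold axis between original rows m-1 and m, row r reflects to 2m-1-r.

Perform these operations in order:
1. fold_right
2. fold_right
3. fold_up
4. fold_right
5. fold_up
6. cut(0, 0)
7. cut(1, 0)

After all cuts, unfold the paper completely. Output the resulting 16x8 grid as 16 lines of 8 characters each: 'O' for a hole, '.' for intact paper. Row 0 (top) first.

Answer: OOOOOOOO
OOOOOOOO
........
........
........
........
OOOOOOOO
OOOOOOOO
OOOOOOOO
OOOOOOOO
........
........
........
........
OOOOOOOO
OOOOOOOO

Derivation:
Op 1 fold_right: fold axis v@4; visible region now rows[0,16) x cols[4,8) = 16x4
Op 2 fold_right: fold axis v@6; visible region now rows[0,16) x cols[6,8) = 16x2
Op 3 fold_up: fold axis h@8; visible region now rows[0,8) x cols[6,8) = 8x2
Op 4 fold_right: fold axis v@7; visible region now rows[0,8) x cols[7,8) = 8x1
Op 5 fold_up: fold axis h@4; visible region now rows[0,4) x cols[7,8) = 4x1
Op 6 cut(0, 0): punch at orig (0,7); cuts so far [(0, 7)]; region rows[0,4) x cols[7,8) = 4x1
Op 7 cut(1, 0): punch at orig (1,7); cuts so far [(0, 7), (1, 7)]; region rows[0,4) x cols[7,8) = 4x1
Unfold 1 (reflect across h@4): 4 holes -> [(0, 7), (1, 7), (6, 7), (7, 7)]
Unfold 2 (reflect across v@7): 8 holes -> [(0, 6), (0, 7), (1, 6), (1, 7), (6, 6), (6, 7), (7, 6), (7, 7)]
Unfold 3 (reflect across h@8): 16 holes -> [(0, 6), (0, 7), (1, 6), (1, 7), (6, 6), (6, 7), (7, 6), (7, 7), (8, 6), (8, 7), (9, 6), (9, 7), (14, 6), (14, 7), (15, 6), (15, 7)]
Unfold 4 (reflect across v@6): 32 holes -> [(0, 4), (0, 5), (0, 6), (0, 7), (1, 4), (1, 5), (1, 6), (1, 7), (6, 4), (6, 5), (6, 6), (6, 7), (7, 4), (7, 5), (7, 6), (7, 7), (8, 4), (8, 5), (8, 6), (8, 7), (9, 4), (9, 5), (9, 6), (9, 7), (14, 4), (14, 5), (14, 6), (14, 7), (15, 4), (15, 5), (15, 6), (15, 7)]
Unfold 5 (reflect across v@4): 64 holes -> [(0, 0), (0, 1), (0, 2), (0, 3), (0, 4), (0, 5), (0, 6), (0, 7), (1, 0), (1, 1), (1, 2), (1, 3), (1, 4), (1, 5), (1, 6), (1, 7), (6, 0), (6, 1), (6, 2), (6, 3), (6, 4), (6, 5), (6, 6), (6, 7), (7, 0), (7, 1), (7, 2), (7, 3), (7, 4), (7, 5), (7, 6), (7, 7), (8, 0), (8, 1), (8, 2), (8, 3), (8, 4), (8, 5), (8, 6), (8, 7), (9, 0), (9, 1), (9, 2), (9, 3), (9, 4), (9, 5), (9, 6), (9, 7), (14, 0), (14, 1), (14, 2), (14, 3), (14, 4), (14, 5), (14, 6), (14, 7), (15, 0), (15, 1), (15, 2), (15, 3), (15, 4), (15, 5), (15, 6), (15, 7)]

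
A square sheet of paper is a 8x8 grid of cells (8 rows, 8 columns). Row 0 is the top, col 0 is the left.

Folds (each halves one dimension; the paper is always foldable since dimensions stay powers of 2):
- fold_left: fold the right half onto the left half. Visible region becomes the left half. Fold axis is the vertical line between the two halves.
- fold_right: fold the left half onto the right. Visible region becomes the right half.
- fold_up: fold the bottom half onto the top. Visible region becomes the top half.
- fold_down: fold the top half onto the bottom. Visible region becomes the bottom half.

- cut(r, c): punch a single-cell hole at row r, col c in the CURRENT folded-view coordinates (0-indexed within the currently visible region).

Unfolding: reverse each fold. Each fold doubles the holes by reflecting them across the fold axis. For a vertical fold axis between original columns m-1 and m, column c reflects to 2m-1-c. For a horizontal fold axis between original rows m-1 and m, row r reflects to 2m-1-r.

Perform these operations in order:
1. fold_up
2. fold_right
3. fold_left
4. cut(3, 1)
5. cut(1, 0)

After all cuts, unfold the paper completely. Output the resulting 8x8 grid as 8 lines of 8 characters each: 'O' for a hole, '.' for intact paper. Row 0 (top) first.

Op 1 fold_up: fold axis h@4; visible region now rows[0,4) x cols[0,8) = 4x8
Op 2 fold_right: fold axis v@4; visible region now rows[0,4) x cols[4,8) = 4x4
Op 3 fold_left: fold axis v@6; visible region now rows[0,4) x cols[4,6) = 4x2
Op 4 cut(3, 1): punch at orig (3,5); cuts so far [(3, 5)]; region rows[0,4) x cols[4,6) = 4x2
Op 5 cut(1, 0): punch at orig (1,4); cuts so far [(1, 4), (3, 5)]; region rows[0,4) x cols[4,6) = 4x2
Unfold 1 (reflect across v@6): 4 holes -> [(1, 4), (1, 7), (3, 5), (3, 6)]
Unfold 2 (reflect across v@4): 8 holes -> [(1, 0), (1, 3), (1, 4), (1, 7), (3, 1), (3, 2), (3, 5), (3, 6)]
Unfold 3 (reflect across h@4): 16 holes -> [(1, 0), (1, 3), (1, 4), (1, 7), (3, 1), (3, 2), (3, 5), (3, 6), (4, 1), (4, 2), (4, 5), (4, 6), (6, 0), (6, 3), (6, 4), (6, 7)]

Answer: ........
O..OO..O
........
.OO..OO.
.OO..OO.
........
O..OO..O
........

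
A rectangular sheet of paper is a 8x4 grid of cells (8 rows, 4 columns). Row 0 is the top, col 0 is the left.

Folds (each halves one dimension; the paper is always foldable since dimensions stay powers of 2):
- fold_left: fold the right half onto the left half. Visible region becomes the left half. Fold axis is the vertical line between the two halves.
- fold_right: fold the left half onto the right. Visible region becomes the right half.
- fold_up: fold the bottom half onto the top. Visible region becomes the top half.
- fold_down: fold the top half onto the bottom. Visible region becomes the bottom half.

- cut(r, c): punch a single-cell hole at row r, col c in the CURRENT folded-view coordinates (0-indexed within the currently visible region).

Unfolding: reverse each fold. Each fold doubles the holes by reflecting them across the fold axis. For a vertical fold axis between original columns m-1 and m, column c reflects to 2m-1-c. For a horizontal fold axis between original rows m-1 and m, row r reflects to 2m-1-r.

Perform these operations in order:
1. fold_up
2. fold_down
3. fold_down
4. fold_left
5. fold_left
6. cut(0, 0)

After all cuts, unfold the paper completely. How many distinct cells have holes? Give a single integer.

Answer: 32

Derivation:
Op 1 fold_up: fold axis h@4; visible region now rows[0,4) x cols[0,4) = 4x4
Op 2 fold_down: fold axis h@2; visible region now rows[2,4) x cols[0,4) = 2x4
Op 3 fold_down: fold axis h@3; visible region now rows[3,4) x cols[0,4) = 1x4
Op 4 fold_left: fold axis v@2; visible region now rows[3,4) x cols[0,2) = 1x2
Op 5 fold_left: fold axis v@1; visible region now rows[3,4) x cols[0,1) = 1x1
Op 6 cut(0, 0): punch at orig (3,0); cuts so far [(3, 0)]; region rows[3,4) x cols[0,1) = 1x1
Unfold 1 (reflect across v@1): 2 holes -> [(3, 0), (3, 1)]
Unfold 2 (reflect across v@2): 4 holes -> [(3, 0), (3, 1), (3, 2), (3, 3)]
Unfold 3 (reflect across h@3): 8 holes -> [(2, 0), (2, 1), (2, 2), (2, 3), (3, 0), (3, 1), (3, 2), (3, 3)]
Unfold 4 (reflect across h@2): 16 holes -> [(0, 0), (0, 1), (0, 2), (0, 3), (1, 0), (1, 1), (1, 2), (1, 3), (2, 0), (2, 1), (2, 2), (2, 3), (3, 0), (3, 1), (3, 2), (3, 3)]
Unfold 5 (reflect across h@4): 32 holes -> [(0, 0), (0, 1), (0, 2), (0, 3), (1, 0), (1, 1), (1, 2), (1, 3), (2, 0), (2, 1), (2, 2), (2, 3), (3, 0), (3, 1), (3, 2), (3, 3), (4, 0), (4, 1), (4, 2), (4, 3), (5, 0), (5, 1), (5, 2), (5, 3), (6, 0), (6, 1), (6, 2), (6, 3), (7, 0), (7, 1), (7, 2), (7, 3)]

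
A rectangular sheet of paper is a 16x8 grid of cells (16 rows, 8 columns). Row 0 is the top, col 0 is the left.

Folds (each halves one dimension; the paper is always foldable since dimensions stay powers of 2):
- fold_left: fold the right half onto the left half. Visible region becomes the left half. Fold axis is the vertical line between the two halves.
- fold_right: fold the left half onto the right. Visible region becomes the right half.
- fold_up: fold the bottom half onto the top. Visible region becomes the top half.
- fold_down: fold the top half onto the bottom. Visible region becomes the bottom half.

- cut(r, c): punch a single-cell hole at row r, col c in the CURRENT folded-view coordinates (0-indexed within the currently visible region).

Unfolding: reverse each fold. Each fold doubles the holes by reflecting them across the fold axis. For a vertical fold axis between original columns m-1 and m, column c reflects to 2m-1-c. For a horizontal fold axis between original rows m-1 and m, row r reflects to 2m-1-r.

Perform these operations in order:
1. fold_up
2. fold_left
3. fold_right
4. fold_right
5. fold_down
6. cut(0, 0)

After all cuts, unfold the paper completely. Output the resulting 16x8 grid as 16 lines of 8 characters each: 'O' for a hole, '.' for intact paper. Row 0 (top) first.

Op 1 fold_up: fold axis h@8; visible region now rows[0,8) x cols[0,8) = 8x8
Op 2 fold_left: fold axis v@4; visible region now rows[0,8) x cols[0,4) = 8x4
Op 3 fold_right: fold axis v@2; visible region now rows[0,8) x cols[2,4) = 8x2
Op 4 fold_right: fold axis v@3; visible region now rows[0,8) x cols[3,4) = 8x1
Op 5 fold_down: fold axis h@4; visible region now rows[4,8) x cols[3,4) = 4x1
Op 6 cut(0, 0): punch at orig (4,3); cuts so far [(4, 3)]; region rows[4,8) x cols[3,4) = 4x1
Unfold 1 (reflect across h@4): 2 holes -> [(3, 3), (4, 3)]
Unfold 2 (reflect across v@3): 4 holes -> [(3, 2), (3, 3), (4, 2), (4, 3)]
Unfold 3 (reflect across v@2): 8 holes -> [(3, 0), (3, 1), (3, 2), (3, 3), (4, 0), (4, 1), (4, 2), (4, 3)]
Unfold 4 (reflect across v@4): 16 holes -> [(3, 0), (3, 1), (3, 2), (3, 3), (3, 4), (3, 5), (3, 6), (3, 7), (4, 0), (4, 1), (4, 2), (4, 3), (4, 4), (4, 5), (4, 6), (4, 7)]
Unfold 5 (reflect across h@8): 32 holes -> [(3, 0), (3, 1), (3, 2), (3, 3), (3, 4), (3, 5), (3, 6), (3, 7), (4, 0), (4, 1), (4, 2), (4, 3), (4, 4), (4, 5), (4, 6), (4, 7), (11, 0), (11, 1), (11, 2), (11, 3), (11, 4), (11, 5), (11, 6), (11, 7), (12, 0), (12, 1), (12, 2), (12, 3), (12, 4), (12, 5), (12, 6), (12, 7)]

Answer: ........
........
........
OOOOOOOO
OOOOOOOO
........
........
........
........
........
........
OOOOOOOO
OOOOOOOO
........
........
........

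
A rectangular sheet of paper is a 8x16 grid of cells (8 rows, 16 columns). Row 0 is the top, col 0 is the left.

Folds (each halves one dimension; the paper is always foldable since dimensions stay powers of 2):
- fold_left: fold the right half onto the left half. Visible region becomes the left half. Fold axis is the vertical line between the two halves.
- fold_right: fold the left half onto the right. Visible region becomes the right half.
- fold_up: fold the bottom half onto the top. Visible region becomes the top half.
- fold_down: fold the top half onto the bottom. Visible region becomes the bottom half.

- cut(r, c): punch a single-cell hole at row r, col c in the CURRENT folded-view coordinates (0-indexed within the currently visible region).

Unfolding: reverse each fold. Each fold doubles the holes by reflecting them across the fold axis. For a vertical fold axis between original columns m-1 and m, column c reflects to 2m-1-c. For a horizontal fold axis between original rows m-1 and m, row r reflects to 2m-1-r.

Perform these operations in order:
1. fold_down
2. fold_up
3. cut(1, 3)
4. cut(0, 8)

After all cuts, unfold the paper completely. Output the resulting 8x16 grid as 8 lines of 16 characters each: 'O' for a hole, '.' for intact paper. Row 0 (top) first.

Op 1 fold_down: fold axis h@4; visible region now rows[4,8) x cols[0,16) = 4x16
Op 2 fold_up: fold axis h@6; visible region now rows[4,6) x cols[0,16) = 2x16
Op 3 cut(1, 3): punch at orig (5,3); cuts so far [(5, 3)]; region rows[4,6) x cols[0,16) = 2x16
Op 4 cut(0, 8): punch at orig (4,8); cuts so far [(4, 8), (5, 3)]; region rows[4,6) x cols[0,16) = 2x16
Unfold 1 (reflect across h@6): 4 holes -> [(4, 8), (5, 3), (6, 3), (7, 8)]
Unfold 2 (reflect across h@4): 8 holes -> [(0, 8), (1, 3), (2, 3), (3, 8), (4, 8), (5, 3), (6, 3), (7, 8)]

Answer: ........O.......
...O............
...O............
........O.......
........O.......
...O............
...O............
........O.......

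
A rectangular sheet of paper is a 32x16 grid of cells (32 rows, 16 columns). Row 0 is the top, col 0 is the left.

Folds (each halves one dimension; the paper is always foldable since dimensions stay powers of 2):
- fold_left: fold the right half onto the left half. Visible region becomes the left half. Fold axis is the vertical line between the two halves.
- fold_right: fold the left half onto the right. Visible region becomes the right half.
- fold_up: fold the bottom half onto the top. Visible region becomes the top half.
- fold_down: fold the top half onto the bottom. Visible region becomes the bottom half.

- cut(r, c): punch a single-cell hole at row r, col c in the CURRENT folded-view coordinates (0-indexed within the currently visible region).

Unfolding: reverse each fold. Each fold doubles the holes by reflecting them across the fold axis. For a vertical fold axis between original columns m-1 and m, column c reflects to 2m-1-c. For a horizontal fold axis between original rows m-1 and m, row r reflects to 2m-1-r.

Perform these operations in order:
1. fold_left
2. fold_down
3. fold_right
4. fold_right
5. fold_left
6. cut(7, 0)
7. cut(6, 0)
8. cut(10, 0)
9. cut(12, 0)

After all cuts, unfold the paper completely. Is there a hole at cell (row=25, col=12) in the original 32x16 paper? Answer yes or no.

Answer: no

Derivation:
Op 1 fold_left: fold axis v@8; visible region now rows[0,32) x cols[0,8) = 32x8
Op 2 fold_down: fold axis h@16; visible region now rows[16,32) x cols[0,8) = 16x8
Op 3 fold_right: fold axis v@4; visible region now rows[16,32) x cols[4,8) = 16x4
Op 4 fold_right: fold axis v@6; visible region now rows[16,32) x cols[6,8) = 16x2
Op 5 fold_left: fold axis v@7; visible region now rows[16,32) x cols[6,7) = 16x1
Op 6 cut(7, 0): punch at orig (23,6); cuts so far [(23, 6)]; region rows[16,32) x cols[6,7) = 16x1
Op 7 cut(6, 0): punch at orig (22,6); cuts so far [(22, 6), (23, 6)]; region rows[16,32) x cols[6,7) = 16x1
Op 8 cut(10, 0): punch at orig (26,6); cuts so far [(22, 6), (23, 6), (26, 6)]; region rows[16,32) x cols[6,7) = 16x1
Op 9 cut(12, 0): punch at orig (28,6); cuts so far [(22, 6), (23, 6), (26, 6), (28, 6)]; region rows[16,32) x cols[6,7) = 16x1
Unfold 1 (reflect across v@7): 8 holes -> [(22, 6), (22, 7), (23, 6), (23, 7), (26, 6), (26, 7), (28, 6), (28, 7)]
Unfold 2 (reflect across v@6): 16 holes -> [(22, 4), (22, 5), (22, 6), (22, 7), (23, 4), (23, 5), (23, 6), (23, 7), (26, 4), (26, 5), (26, 6), (26, 7), (28, 4), (28, 5), (28, 6), (28, 7)]
Unfold 3 (reflect across v@4): 32 holes -> [(22, 0), (22, 1), (22, 2), (22, 3), (22, 4), (22, 5), (22, 6), (22, 7), (23, 0), (23, 1), (23, 2), (23, 3), (23, 4), (23, 5), (23, 6), (23, 7), (26, 0), (26, 1), (26, 2), (26, 3), (26, 4), (26, 5), (26, 6), (26, 7), (28, 0), (28, 1), (28, 2), (28, 3), (28, 4), (28, 5), (28, 6), (28, 7)]
Unfold 4 (reflect across h@16): 64 holes -> [(3, 0), (3, 1), (3, 2), (3, 3), (3, 4), (3, 5), (3, 6), (3, 7), (5, 0), (5, 1), (5, 2), (5, 3), (5, 4), (5, 5), (5, 6), (5, 7), (8, 0), (8, 1), (8, 2), (8, 3), (8, 4), (8, 5), (8, 6), (8, 7), (9, 0), (9, 1), (9, 2), (9, 3), (9, 4), (9, 5), (9, 6), (9, 7), (22, 0), (22, 1), (22, 2), (22, 3), (22, 4), (22, 5), (22, 6), (22, 7), (23, 0), (23, 1), (23, 2), (23, 3), (23, 4), (23, 5), (23, 6), (23, 7), (26, 0), (26, 1), (26, 2), (26, 3), (26, 4), (26, 5), (26, 6), (26, 7), (28, 0), (28, 1), (28, 2), (28, 3), (28, 4), (28, 5), (28, 6), (28, 7)]
Unfold 5 (reflect across v@8): 128 holes -> [(3, 0), (3, 1), (3, 2), (3, 3), (3, 4), (3, 5), (3, 6), (3, 7), (3, 8), (3, 9), (3, 10), (3, 11), (3, 12), (3, 13), (3, 14), (3, 15), (5, 0), (5, 1), (5, 2), (5, 3), (5, 4), (5, 5), (5, 6), (5, 7), (5, 8), (5, 9), (5, 10), (5, 11), (5, 12), (5, 13), (5, 14), (5, 15), (8, 0), (8, 1), (8, 2), (8, 3), (8, 4), (8, 5), (8, 6), (8, 7), (8, 8), (8, 9), (8, 10), (8, 11), (8, 12), (8, 13), (8, 14), (8, 15), (9, 0), (9, 1), (9, 2), (9, 3), (9, 4), (9, 5), (9, 6), (9, 7), (9, 8), (9, 9), (9, 10), (9, 11), (9, 12), (9, 13), (9, 14), (9, 15), (22, 0), (22, 1), (22, 2), (22, 3), (22, 4), (22, 5), (22, 6), (22, 7), (22, 8), (22, 9), (22, 10), (22, 11), (22, 12), (22, 13), (22, 14), (22, 15), (23, 0), (23, 1), (23, 2), (23, 3), (23, 4), (23, 5), (23, 6), (23, 7), (23, 8), (23, 9), (23, 10), (23, 11), (23, 12), (23, 13), (23, 14), (23, 15), (26, 0), (26, 1), (26, 2), (26, 3), (26, 4), (26, 5), (26, 6), (26, 7), (26, 8), (26, 9), (26, 10), (26, 11), (26, 12), (26, 13), (26, 14), (26, 15), (28, 0), (28, 1), (28, 2), (28, 3), (28, 4), (28, 5), (28, 6), (28, 7), (28, 8), (28, 9), (28, 10), (28, 11), (28, 12), (28, 13), (28, 14), (28, 15)]
Holes: [(3, 0), (3, 1), (3, 2), (3, 3), (3, 4), (3, 5), (3, 6), (3, 7), (3, 8), (3, 9), (3, 10), (3, 11), (3, 12), (3, 13), (3, 14), (3, 15), (5, 0), (5, 1), (5, 2), (5, 3), (5, 4), (5, 5), (5, 6), (5, 7), (5, 8), (5, 9), (5, 10), (5, 11), (5, 12), (5, 13), (5, 14), (5, 15), (8, 0), (8, 1), (8, 2), (8, 3), (8, 4), (8, 5), (8, 6), (8, 7), (8, 8), (8, 9), (8, 10), (8, 11), (8, 12), (8, 13), (8, 14), (8, 15), (9, 0), (9, 1), (9, 2), (9, 3), (9, 4), (9, 5), (9, 6), (9, 7), (9, 8), (9, 9), (9, 10), (9, 11), (9, 12), (9, 13), (9, 14), (9, 15), (22, 0), (22, 1), (22, 2), (22, 3), (22, 4), (22, 5), (22, 6), (22, 7), (22, 8), (22, 9), (22, 10), (22, 11), (22, 12), (22, 13), (22, 14), (22, 15), (23, 0), (23, 1), (23, 2), (23, 3), (23, 4), (23, 5), (23, 6), (23, 7), (23, 8), (23, 9), (23, 10), (23, 11), (23, 12), (23, 13), (23, 14), (23, 15), (26, 0), (26, 1), (26, 2), (26, 3), (26, 4), (26, 5), (26, 6), (26, 7), (26, 8), (26, 9), (26, 10), (26, 11), (26, 12), (26, 13), (26, 14), (26, 15), (28, 0), (28, 1), (28, 2), (28, 3), (28, 4), (28, 5), (28, 6), (28, 7), (28, 8), (28, 9), (28, 10), (28, 11), (28, 12), (28, 13), (28, 14), (28, 15)]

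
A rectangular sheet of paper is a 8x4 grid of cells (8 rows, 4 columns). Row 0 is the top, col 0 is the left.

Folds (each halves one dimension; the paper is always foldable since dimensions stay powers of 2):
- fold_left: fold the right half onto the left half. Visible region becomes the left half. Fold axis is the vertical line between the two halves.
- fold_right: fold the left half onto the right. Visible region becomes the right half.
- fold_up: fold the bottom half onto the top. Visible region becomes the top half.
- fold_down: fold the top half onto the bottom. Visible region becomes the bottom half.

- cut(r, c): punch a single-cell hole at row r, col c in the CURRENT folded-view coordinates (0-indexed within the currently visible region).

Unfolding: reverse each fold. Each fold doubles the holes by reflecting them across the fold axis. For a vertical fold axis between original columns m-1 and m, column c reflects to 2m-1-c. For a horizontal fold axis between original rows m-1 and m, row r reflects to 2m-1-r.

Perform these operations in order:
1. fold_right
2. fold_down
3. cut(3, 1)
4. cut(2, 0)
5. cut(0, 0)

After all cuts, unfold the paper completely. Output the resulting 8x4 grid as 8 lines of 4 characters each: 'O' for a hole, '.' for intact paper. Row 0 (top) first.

Op 1 fold_right: fold axis v@2; visible region now rows[0,8) x cols[2,4) = 8x2
Op 2 fold_down: fold axis h@4; visible region now rows[4,8) x cols[2,4) = 4x2
Op 3 cut(3, 1): punch at orig (7,3); cuts so far [(7, 3)]; region rows[4,8) x cols[2,4) = 4x2
Op 4 cut(2, 0): punch at orig (6,2); cuts so far [(6, 2), (7, 3)]; region rows[4,8) x cols[2,4) = 4x2
Op 5 cut(0, 0): punch at orig (4,2); cuts so far [(4, 2), (6, 2), (7, 3)]; region rows[4,8) x cols[2,4) = 4x2
Unfold 1 (reflect across h@4): 6 holes -> [(0, 3), (1, 2), (3, 2), (4, 2), (6, 2), (7, 3)]
Unfold 2 (reflect across v@2): 12 holes -> [(0, 0), (0, 3), (1, 1), (1, 2), (3, 1), (3, 2), (4, 1), (4, 2), (6, 1), (6, 2), (7, 0), (7, 3)]

Answer: O..O
.OO.
....
.OO.
.OO.
....
.OO.
O..O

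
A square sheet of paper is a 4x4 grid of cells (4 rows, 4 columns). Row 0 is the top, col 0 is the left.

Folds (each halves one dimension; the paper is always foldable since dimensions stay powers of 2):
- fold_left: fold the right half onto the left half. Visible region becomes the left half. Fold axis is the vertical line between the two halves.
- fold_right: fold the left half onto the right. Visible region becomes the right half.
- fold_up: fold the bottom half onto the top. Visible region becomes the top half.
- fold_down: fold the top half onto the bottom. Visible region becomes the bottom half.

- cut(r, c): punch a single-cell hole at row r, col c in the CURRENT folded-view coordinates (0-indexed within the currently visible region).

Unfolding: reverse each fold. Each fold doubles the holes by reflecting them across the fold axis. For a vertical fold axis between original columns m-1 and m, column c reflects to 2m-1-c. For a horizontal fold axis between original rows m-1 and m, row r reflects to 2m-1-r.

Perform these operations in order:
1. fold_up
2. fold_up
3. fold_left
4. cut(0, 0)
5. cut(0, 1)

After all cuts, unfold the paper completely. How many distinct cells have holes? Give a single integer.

Op 1 fold_up: fold axis h@2; visible region now rows[0,2) x cols[0,4) = 2x4
Op 2 fold_up: fold axis h@1; visible region now rows[0,1) x cols[0,4) = 1x4
Op 3 fold_left: fold axis v@2; visible region now rows[0,1) x cols[0,2) = 1x2
Op 4 cut(0, 0): punch at orig (0,0); cuts so far [(0, 0)]; region rows[0,1) x cols[0,2) = 1x2
Op 5 cut(0, 1): punch at orig (0,1); cuts so far [(0, 0), (0, 1)]; region rows[0,1) x cols[0,2) = 1x2
Unfold 1 (reflect across v@2): 4 holes -> [(0, 0), (0, 1), (0, 2), (0, 3)]
Unfold 2 (reflect across h@1): 8 holes -> [(0, 0), (0, 1), (0, 2), (0, 3), (1, 0), (1, 1), (1, 2), (1, 3)]
Unfold 3 (reflect across h@2): 16 holes -> [(0, 0), (0, 1), (0, 2), (0, 3), (1, 0), (1, 1), (1, 2), (1, 3), (2, 0), (2, 1), (2, 2), (2, 3), (3, 0), (3, 1), (3, 2), (3, 3)]

Answer: 16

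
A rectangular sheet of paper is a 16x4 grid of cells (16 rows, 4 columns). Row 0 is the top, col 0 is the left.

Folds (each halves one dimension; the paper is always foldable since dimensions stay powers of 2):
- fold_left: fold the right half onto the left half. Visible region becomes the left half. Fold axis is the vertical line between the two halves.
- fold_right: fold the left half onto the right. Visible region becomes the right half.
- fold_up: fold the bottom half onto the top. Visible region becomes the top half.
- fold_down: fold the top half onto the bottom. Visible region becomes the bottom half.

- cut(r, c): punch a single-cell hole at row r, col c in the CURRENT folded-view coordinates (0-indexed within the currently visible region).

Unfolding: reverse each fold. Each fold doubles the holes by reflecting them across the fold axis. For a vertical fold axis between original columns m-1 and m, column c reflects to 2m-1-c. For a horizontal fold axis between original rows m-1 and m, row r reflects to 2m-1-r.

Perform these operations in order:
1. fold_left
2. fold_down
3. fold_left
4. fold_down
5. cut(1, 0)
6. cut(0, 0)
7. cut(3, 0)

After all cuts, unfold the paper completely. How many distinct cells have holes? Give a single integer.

Op 1 fold_left: fold axis v@2; visible region now rows[0,16) x cols[0,2) = 16x2
Op 2 fold_down: fold axis h@8; visible region now rows[8,16) x cols[0,2) = 8x2
Op 3 fold_left: fold axis v@1; visible region now rows[8,16) x cols[0,1) = 8x1
Op 4 fold_down: fold axis h@12; visible region now rows[12,16) x cols[0,1) = 4x1
Op 5 cut(1, 0): punch at orig (13,0); cuts so far [(13, 0)]; region rows[12,16) x cols[0,1) = 4x1
Op 6 cut(0, 0): punch at orig (12,0); cuts so far [(12, 0), (13, 0)]; region rows[12,16) x cols[0,1) = 4x1
Op 7 cut(3, 0): punch at orig (15,0); cuts so far [(12, 0), (13, 0), (15, 0)]; region rows[12,16) x cols[0,1) = 4x1
Unfold 1 (reflect across h@12): 6 holes -> [(8, 0), (10, 0), (11, 0), (12, 0), (13, 0), (15, 0)]
Unfold 2 (reflect across v@1): 12 holes -> [(8, 0), (8, 1), (10, 0), (10, 1), (11, 0), (11, 1), (12, 0), (12, 1), (13, 0), (13, 1), (15, 0), (15, 1)]
Unfold 3 (reflect across h@8): 24 holes -> [(0, 0), (0, 1), (2, 0), (2, 1), (3, 0), (3, 1), (4, 0), (4, 1), (5, 0), (5, 1), (7, 0), (7, 1), (8, 0), (8, 1), (10, 0), (10, 1), (11, 0), (11, 1), (12, 0), (12, 1), (13, 0), (13, 1), (15, 0), (15, 1)]
Unfold 4 (reflect across v@2): 48 holes -> [(0, 0), (0, 1), (0, 2), (0, 3), (2, 0), (2, 1), (2, 2), (2, 3), (3, 0), (3, 1), (3, 2), (3, 3), (4, 0), (4, 1), (4, 2), (4, 3), (5, 0), (5, 1), (5, 2), (5, 3), (7, 0), (7, 1), (7, 2), (7, 3), (8, 0), (8, 1), (8, 2), (8, 3), (10, 0), (10, 1), (10, 2), (10, 3), (11, 0), (11, 1), (11, 2), (11, 3), (12, 0), (12, 1), (12, 2), (12, 3), (13, 0), (13, 1), (13, 2), (13, 3), (15, 0), (15, 1), (15, 2), (15, 3)]

Answer: 48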